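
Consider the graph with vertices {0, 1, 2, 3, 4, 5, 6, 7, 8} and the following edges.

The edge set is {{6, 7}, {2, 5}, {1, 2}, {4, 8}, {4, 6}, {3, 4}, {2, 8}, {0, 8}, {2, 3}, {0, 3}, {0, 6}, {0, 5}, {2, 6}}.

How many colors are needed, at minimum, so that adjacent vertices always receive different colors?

2

2 and 5 are adjacent, so at least 2 colors are needed.
A valid assignment using 2 colors: 0=a, 1=b, 2=a, 3=b, 4=a, 5=b, 6=b, 7=a, 8=b. Each edge has distinct colors on its endpoints.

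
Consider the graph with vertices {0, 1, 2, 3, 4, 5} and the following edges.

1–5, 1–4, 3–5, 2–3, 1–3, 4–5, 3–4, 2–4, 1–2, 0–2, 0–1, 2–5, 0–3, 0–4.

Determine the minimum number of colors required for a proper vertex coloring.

1, 2, 3, 4, 5 are mutually adjacent (a clique of size 5), so at least 5 colors are needed.
5 colors suffice: 0=purple, 1=yellow, 2=red, 3=blue, 4=green, 5=purple. Each edge has distinct colors on its endpoints.

5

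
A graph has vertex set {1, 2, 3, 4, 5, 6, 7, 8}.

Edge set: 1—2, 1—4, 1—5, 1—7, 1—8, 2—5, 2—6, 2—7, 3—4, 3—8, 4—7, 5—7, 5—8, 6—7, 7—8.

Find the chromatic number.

4

1, 5, 7, 8 form a clique, so at least 4 colors are needed.
4 colors suffice: color a → {3, 7}; color b → {1, 6}; color c → {4, 5}; color d → {2, 8}. Each edge has distinct colors on its endpoints.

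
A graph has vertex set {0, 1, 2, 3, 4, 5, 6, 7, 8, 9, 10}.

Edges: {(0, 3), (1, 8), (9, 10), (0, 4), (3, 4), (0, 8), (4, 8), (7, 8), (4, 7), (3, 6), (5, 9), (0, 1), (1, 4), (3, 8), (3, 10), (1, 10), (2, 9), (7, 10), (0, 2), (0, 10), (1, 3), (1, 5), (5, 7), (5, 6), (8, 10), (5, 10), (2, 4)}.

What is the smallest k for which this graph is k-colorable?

0, 1, 3, 4, 8 form a clique, so at least 5 colors are needed.
One proper 5-coloring: 0=c, 1=e, 2=b, 3=b, 4=a, 5=b, 6=a, 7=c, 8=d, 9=c, 10=a. Each edge has distinct colors on its endpoints.

5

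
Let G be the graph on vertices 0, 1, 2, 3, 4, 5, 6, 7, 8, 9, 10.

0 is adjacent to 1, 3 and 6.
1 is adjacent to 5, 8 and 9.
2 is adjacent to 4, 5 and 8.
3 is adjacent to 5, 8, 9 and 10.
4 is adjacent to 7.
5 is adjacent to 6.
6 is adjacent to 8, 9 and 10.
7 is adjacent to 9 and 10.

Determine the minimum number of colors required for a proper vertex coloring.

2 and 8 are adjacent, so at least 2 colors are needed.
2 colors suffice: 0=b, 1=a, 2=a, 3=a, 4=b, 5=b, 6=a, 7=a, 8=b, 9=b, 10=b. Every edge joins two different colors.

2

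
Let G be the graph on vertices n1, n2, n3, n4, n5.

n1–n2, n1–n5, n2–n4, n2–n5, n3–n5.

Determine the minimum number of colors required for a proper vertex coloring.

n1, n2, n5 are mutually adjacent, so at least 3 colors are needed.
3 colors suffice: color 1 → {n2, n3}; color 2 → {n4, n5}; color 3 → {n1}. Every edge joins two different colors.

3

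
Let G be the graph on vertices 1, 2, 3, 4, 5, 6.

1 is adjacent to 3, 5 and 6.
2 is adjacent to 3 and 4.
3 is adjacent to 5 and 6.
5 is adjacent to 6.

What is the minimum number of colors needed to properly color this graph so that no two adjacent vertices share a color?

4

1, 3, 5, 6 are mutually adjacent (a clique of size 4), so at least 4 colors are needed.
A valid assignment using 4 colors: 1=d, 2=b, 3=a, 4=a, 5=b, 6=c. Each edge has distinct colors on its endpoints.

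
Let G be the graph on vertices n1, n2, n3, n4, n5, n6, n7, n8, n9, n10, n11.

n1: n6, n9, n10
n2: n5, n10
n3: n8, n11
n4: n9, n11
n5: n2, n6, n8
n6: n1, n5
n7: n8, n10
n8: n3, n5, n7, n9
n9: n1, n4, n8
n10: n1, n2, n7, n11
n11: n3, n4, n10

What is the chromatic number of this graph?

The cycle n9-n8-n3-n11-n4-n9 has odd length 5, so it cannot be 2-colored; at least 3 colors are needed.
3 colors suffice: color 1 → {n4, n6, n8, n10}; color 2 → {n5, n7, n9, n11}; color 3 → {n1, n2, n3}. Every edge joins two different colors.

3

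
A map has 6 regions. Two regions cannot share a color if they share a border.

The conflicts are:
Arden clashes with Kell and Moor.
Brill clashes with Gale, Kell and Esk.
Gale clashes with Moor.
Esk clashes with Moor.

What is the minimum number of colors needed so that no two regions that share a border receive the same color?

3

The cycle Moor-Gale-Brill-Kell-Arden-Moor has odd length 5, so it cannot be 2-colored; at least 3 colors are needed.
3 colors suffice: color 1 → {Brill, Moor}; color 2 → {Gale, Kell, Esk}; color 3 → {Arden}. Each listed conflict is separated.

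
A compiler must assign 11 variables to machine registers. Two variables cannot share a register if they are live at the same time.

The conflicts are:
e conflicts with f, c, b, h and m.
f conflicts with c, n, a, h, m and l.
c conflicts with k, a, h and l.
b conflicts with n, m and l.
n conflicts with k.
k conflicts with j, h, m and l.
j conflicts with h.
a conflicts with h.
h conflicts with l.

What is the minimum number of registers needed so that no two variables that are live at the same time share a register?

4

f, c, h, l pairwise conflict, so at least 4 registers are needed.
4 registers suffice: register 1 → {n, h, m}; register 2 → {f, b, k}; register 3 → {c, j}; register 4 → {e, a, l}. Each listed conflict is separated.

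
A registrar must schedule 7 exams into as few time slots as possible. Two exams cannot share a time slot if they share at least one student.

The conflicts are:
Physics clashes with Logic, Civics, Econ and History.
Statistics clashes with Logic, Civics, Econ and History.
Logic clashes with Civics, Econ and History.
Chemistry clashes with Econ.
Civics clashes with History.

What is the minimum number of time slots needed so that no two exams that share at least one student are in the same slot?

4

Statistics, Logic, Civics, History all conflict with each other, so at least 4 time slots are needed.
4 time slots suffice: time slot 1 → {Logic, Chemistry}; time slot 2 → {Physics, Statistics}; time slot 3 → {Civics, Econ}; time slot 4 → {History}. Each listed conflict is separated.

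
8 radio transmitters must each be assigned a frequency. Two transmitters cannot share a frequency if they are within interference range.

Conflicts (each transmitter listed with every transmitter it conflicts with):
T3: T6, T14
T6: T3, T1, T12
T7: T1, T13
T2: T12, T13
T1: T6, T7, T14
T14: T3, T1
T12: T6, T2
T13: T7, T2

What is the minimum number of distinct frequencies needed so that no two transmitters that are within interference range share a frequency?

2

T1 and T14 conflict, so at least 2 frequencies are needed.
2 frequencies suffice: frequency 1 → {T6, T7, T2, T14}; frequency 2 → {T3, T1, T12, T13}. No two conflicting transmitters share a frequency.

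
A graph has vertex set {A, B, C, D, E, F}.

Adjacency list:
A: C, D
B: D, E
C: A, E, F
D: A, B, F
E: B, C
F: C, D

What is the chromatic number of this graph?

The cycle D-A-C-E-B-D has odd length 5, so it cannot be 2-colored; at least 3 colors are needed.
3 colors suffice: color red → {C, D}; color blue → {A, E, F}; color green → {B}. No two adjacent vertices share a color.

3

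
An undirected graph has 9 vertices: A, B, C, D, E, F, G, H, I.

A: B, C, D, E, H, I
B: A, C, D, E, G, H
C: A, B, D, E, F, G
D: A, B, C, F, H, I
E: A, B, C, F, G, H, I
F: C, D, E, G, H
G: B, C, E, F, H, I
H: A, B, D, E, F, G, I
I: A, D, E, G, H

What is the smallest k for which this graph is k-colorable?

A, D, H, I are pairwise adjacent (a clique of size 4), so at least 4 colors are needed.
4 colors suffice: A=3, B=4, C=2, D=1, E=1, F=4, G=3, H=2, I=4. Each edge has distinct colors on its endpoints.

4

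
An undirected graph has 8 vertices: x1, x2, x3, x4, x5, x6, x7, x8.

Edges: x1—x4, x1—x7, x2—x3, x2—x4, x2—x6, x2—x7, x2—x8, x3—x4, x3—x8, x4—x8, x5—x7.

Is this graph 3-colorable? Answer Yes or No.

No

x2, x3, x4, x8 are pairwise adjacent (a clique of size 4), so at least 4 colors are needed.
So 3 colors are not enough.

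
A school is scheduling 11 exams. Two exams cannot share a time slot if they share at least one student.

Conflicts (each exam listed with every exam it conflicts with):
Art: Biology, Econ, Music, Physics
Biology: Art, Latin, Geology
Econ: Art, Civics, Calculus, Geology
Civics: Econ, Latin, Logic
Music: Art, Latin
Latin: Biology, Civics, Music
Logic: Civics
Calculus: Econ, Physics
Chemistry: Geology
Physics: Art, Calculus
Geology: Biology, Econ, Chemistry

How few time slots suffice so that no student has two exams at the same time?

The cycle Civics-Latin-Music-Art-Econ-Civics has odd length 5, so it cannot be 2-colored; at least 3 time slots are needed.
Using 3 time slots: Art=1, Biology=2, Econ=2, Civics=1, Music=2, Latin=3, Logic=2, Calculus=1, Chemistry=2, Physics=2, Geology=1. Every pair that conflicts lands in different time slots.

3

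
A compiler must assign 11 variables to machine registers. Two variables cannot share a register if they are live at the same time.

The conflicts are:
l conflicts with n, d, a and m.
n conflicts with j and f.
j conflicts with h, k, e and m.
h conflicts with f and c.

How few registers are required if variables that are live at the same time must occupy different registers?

l and a conflict, so at least 2 registers are needed.
Using 2 registers: l=1, n=2, d=2, j=1, h=2, f=1, a=2, k=2, c=1, e=2, m=2. Every pair that conflicts lands in different registers.

2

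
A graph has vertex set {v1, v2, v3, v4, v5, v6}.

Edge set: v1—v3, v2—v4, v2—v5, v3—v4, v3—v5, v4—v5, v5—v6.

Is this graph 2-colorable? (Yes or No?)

v2, v4, v5 are mutually adjacent, so at least 3 colors are needed.
So 2 colors are not enough.

No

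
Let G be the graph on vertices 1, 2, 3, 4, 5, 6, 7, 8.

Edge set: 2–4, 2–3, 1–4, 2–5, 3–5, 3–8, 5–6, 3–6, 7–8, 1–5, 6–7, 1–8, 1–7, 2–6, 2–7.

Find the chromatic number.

4

2, 3, 5, 6 are pairwise adjacent (a clique of size 4), so at least 4 colors are needed.
4 colors suffice: 1=a, 2=a, 3=b, 4=b, 5=d, 6=c, 7=b, 8=c. No two adjacent vertices share a color.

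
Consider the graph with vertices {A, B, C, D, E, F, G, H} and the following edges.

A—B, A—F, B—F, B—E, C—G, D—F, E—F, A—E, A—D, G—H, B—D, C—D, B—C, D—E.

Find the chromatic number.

5

A, B, D, E, F are mutually adjacent (a clique of size 5), so at least 5 colors are needed.
One proper 5-coloring: A=3, B=1, C=3, D=2, E=4, F=5, G=1, H=2. No two adjacent vertices share a color.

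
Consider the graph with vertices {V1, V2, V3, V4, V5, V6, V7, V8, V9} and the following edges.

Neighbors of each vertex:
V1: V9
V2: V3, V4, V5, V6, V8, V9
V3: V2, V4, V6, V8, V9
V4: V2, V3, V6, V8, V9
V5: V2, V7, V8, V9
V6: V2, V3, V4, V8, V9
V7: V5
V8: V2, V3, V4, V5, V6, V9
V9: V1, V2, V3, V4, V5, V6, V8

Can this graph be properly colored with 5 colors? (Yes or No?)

V2, V3, V4, V6, V8, V9 form a clique, so at least 6 colors are needed.
So 5 colors are not enough.

No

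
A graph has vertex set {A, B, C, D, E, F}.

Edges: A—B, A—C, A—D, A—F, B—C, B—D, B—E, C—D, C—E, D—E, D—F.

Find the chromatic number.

4

B, C, D, E are mutually adjacent (a clique of size 4), so at least 4 colors are needed.
One proper 4-coloring: A=green, B=yellow, C=blue, D=red, E=green, F=blue. Every edge joins two different colors.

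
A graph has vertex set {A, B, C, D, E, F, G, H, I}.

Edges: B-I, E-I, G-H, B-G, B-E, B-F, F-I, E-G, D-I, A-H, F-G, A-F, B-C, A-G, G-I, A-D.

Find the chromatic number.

4

B, E, G, I form a clique, so at least 4 colors are needed.
4 colors suffice: color 1 → {C, D, G}; color 2 → {A, B}; color 3 → {H, I}; color 4 → {E, F}. Each edge has distinct colors on its endpoints.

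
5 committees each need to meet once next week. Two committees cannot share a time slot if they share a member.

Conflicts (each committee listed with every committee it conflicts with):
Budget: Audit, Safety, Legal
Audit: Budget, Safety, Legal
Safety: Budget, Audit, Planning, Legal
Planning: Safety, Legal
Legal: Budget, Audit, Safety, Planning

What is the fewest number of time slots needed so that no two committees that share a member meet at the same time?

Budget, Audit, Safety, Legal are mutually in conflict, so at least 4 time slots are needed.
4 time slots suffice: time slot 1 → {Legal}; time slot 2 → {Safety}; time slot 3 → {Audit, Planning}; time slot 4 → {Budget}. Each listed conflict is separated.

4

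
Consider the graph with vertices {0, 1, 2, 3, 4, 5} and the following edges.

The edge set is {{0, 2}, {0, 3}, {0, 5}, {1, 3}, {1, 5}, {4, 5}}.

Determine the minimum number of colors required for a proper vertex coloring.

0 and 3 are adjacent, so at least 2 colors are needed.
A valid assignment using 2 colors: 0=a, 1=a, 2=b, 3=b, 4=a, 5=b. Every edge joins two different colors.

2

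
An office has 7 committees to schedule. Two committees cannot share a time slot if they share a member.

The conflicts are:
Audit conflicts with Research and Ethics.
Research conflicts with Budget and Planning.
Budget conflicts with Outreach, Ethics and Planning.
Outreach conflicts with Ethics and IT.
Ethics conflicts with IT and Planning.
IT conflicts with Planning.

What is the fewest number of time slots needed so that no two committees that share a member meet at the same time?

Research, Budget, Planning pairwise conflict, so at least 3 time slots are needed.
3 time slots suffice: Audit=2, Research=1, Budget=2, Outreach=3, Ethics=1, IT=2, Planning=3. No two conflicting committees share a time slot.

3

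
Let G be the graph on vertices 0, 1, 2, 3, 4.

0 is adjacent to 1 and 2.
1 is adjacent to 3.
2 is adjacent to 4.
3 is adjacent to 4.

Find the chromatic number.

The cycle 0-1-3-4-2-0 has odd length 5, so it cannot be 2-colored; at least 3 colors are needed.
3 colors suffice: color a → {0, 3}; color b → {1, 4}; color c → {2}. No two adjacent vertices share a color.

3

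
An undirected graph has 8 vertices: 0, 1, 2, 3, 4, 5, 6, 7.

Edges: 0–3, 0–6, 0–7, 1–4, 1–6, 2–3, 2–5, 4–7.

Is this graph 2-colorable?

No

The cycle 0-7-4-1-6-0 has odd length 5, so it cannot be 2-colored; at least 3 colors are needed.
So 2 colors are not enough.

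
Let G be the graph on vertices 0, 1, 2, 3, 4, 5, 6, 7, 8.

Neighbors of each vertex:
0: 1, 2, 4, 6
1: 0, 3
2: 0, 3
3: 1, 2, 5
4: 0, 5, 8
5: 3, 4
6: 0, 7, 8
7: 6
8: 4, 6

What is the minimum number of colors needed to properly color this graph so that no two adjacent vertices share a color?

3

The cycle 3-1-0-4-5-3 has odd length 5, so it cannot be 2-colored; at least 3 colors are needed.
3 colors suffice: color a → {0, 3, 7, 8}; color b → {1, 2, 4, 6}; color c → {5}. No two adjacent vertices share a color.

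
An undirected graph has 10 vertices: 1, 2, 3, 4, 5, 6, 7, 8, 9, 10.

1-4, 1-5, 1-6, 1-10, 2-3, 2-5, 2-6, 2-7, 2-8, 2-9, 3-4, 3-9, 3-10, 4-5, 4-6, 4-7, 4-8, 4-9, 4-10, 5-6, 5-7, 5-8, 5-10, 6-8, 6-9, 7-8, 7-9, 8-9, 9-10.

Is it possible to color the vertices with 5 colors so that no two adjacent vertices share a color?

Yes

The chromatic number is 4. 1, 4, 5, 6 are pairwise adjacent (a clique of size 4), so at least 4 colors are needed.
One proper 4-coloring: 1=c, 2=a, 3=c, 4=a, 5=b, 6=d, 7=d, 8=c, 9=b, 10=d.
Since 5 ≥ 4, a proper 5-coloring certainly exists.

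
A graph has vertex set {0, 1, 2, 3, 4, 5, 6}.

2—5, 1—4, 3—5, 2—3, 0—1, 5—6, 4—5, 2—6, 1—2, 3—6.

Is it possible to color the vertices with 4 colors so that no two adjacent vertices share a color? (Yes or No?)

The chromatic number is 4. 2, 3, 5, 6 are pairwise adjacent (a clique of size 4), so at least 4 colors are needed.
One proper 4-coloring: 0=b, 1=a, 2=b, 3=d, 4=b, 5=a, 6=c.
That is already a proper 4-coloring.

Yes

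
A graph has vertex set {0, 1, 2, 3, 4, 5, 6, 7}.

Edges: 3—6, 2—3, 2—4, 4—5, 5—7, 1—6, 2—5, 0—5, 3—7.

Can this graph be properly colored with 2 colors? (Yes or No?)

No

2, 4, 5 form a triangle, so at least 3 colors are needed.
So 2 colors are not enough.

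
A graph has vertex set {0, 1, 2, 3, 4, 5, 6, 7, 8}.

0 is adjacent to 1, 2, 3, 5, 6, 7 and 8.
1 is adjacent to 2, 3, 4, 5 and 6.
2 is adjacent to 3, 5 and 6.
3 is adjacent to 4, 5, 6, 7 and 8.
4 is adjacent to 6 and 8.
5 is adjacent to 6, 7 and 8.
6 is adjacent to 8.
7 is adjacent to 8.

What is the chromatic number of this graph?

0, 1, 2, 3, 5, 6 are mutually adjacent (a clique of size 6), so at least 6 colors are needed.
6 colors suffice: color red → {3}; color blue → {0, 4}; color green → {6, 7}; color yellow → {5}; color purple → {1, 8}; color orange → {2}. No two adjacent vertices share a color.

6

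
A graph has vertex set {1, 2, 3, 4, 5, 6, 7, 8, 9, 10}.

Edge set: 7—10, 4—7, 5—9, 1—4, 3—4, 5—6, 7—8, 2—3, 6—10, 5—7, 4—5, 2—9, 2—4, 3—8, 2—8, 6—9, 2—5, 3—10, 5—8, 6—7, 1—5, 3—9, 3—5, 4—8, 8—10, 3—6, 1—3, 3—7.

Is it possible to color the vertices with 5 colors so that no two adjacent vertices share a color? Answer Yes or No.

Yes

The chromatic number is 5. 3, 4, 5, 7, 8 are pairwise adjacent (a clique of size 5), so at least 5 colors are needed.
5 colors suffice: color a → {3}; color b → {5, 10}; color c → {1, 6, 8}; color d → {4, 9}; color e → {2, 7}.
That is already a proper 5-coloring.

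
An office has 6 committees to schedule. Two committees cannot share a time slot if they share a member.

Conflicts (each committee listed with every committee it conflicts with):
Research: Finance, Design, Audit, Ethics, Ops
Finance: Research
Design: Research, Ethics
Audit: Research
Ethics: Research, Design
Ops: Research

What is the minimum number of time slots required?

Research, Design, Ethics all conflict with each other, so at least 3 time slots are needed.
Using 3 time slots: Research=1, Finance=2, Design=3, Audit=2, Ethics=2, Ops=2. Each listed conflict is separated.

3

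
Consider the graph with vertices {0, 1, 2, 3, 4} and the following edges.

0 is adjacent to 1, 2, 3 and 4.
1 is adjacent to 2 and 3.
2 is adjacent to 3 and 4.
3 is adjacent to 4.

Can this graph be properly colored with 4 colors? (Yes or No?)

Yes

The chromatic number is 4. 0, 2, 3, 4 are mutually adjacent (a clique of size 4), so at least 4 colors are needed.
4 colors suffice: color red → {2}; color blue → {3}; color green → {0}; color yellow → {1, 4}.
That is already a proper 4-coloring.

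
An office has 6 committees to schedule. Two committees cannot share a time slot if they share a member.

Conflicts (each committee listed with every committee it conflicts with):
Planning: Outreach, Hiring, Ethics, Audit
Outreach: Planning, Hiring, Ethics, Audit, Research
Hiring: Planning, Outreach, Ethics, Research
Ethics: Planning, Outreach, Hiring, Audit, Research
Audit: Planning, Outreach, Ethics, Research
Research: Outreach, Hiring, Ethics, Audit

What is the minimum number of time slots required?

Outreach, Ethics, Audit, Research pairwise conflict, so at least 4 time slots are needed.
4 time slots suffice: Planning=4, Outreach=2, Hiring=3, Ethics=1, Audit=3, Research=4. No two conflicting committees share a time slot.

4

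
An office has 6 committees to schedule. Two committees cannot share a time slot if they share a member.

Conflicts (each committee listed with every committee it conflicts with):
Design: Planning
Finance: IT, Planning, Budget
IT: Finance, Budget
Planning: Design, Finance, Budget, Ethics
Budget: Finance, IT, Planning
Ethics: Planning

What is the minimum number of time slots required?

Finance, IT, Budget pairwise conflict, so at least 3 time slots are needed.
3 time slots suffice: Design=2, Finance=2, IT=1, Planning=1, Budget=3, Ethics=2. Each listed conflict is separated.

3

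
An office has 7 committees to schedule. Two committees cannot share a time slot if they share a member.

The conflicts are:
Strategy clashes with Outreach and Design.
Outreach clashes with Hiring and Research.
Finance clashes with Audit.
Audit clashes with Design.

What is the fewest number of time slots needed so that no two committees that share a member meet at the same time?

Audit and Design conflict, so at least 2 time slots are needed.
2 time slots suffice: Strategy=2, Outreach=1, Finance=1, Audit=2, Hiring=2, Design=1, Research=2. Every pair that conflicts lands in different time slots.

2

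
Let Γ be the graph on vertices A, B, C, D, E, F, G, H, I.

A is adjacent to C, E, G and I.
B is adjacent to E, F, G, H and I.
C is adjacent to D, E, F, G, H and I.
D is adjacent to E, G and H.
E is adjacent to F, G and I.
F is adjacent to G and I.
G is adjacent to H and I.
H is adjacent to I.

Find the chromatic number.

B, E, F, G, I are mutually adjacent (a clique of size 5), so at least 5 colors are needed.
One proper 5-coloring: A=5, B=3, C=3, D=2, E=4, F=5, G=1, H=4, I=2. Each edge has distinct colors on its endpoints.

5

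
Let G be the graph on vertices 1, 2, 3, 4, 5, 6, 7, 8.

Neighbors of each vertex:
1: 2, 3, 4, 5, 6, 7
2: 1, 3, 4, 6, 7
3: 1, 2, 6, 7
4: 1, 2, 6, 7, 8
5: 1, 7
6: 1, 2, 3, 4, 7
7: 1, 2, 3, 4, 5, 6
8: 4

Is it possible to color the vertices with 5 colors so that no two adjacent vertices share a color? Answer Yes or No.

Yes

The chromatic number is 5. 1, 2, 3, 6, 7 are pairwise adjacent (a clique of size 5), so at least 5 colors are needed.
One proper 5-coloring: 1=b, 2=c, 3=d, 4=d, 5=c, 6=e, 7=a, 8=a.
That is already a proper 5-coloring.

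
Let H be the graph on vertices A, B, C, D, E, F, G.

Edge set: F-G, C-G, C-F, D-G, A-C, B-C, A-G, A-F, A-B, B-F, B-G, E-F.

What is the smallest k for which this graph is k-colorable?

A, B, C, F, G form a clique, so at least 5 colors are needed.
5 colors suffice: color red → {D, F}; color blue → {E, G}; color green → {C}; color yellow → {A}; color purple → {B}. Each edge has distinct colors on its endpoints.

5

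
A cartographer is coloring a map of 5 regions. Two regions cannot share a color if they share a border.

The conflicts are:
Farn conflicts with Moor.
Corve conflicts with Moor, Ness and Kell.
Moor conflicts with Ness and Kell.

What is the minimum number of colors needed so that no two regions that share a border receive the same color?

Corve, Moor, Ness are mutually in conflict, so at least 3 colors are needed.
3 colors suffice: Farn=2, Corve=2, Moor=1, Ness=3, Kell=3. No two conflicting regions share a color.

3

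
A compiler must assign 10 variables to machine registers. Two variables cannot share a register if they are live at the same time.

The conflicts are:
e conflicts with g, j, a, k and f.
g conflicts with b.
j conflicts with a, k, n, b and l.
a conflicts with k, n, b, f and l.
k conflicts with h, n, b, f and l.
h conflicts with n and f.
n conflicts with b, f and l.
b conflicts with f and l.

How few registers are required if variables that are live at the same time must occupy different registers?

6

j, a, k, n, b, l all conflict with each other, so at least 6 registers are needed.
6 registers suffice: register 1 → {g, k}; register 2 → {a, h}; register 3 → {e, b}; register 4 → {n}; register 5 → {j, f}; register 6 → {l}. Each listed conflict is separated.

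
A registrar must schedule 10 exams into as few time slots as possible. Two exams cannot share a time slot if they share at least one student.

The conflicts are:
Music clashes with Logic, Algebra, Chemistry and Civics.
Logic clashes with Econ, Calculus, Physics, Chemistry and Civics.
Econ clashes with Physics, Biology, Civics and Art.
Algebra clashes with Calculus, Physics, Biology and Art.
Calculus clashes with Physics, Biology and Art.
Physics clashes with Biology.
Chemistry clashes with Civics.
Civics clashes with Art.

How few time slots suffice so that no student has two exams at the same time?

Algebra, Calculus, Physics, Biology are mutually in conflict, so at least 4 time slots are needed.
A valid assignment using 4 time slots: Music=2, Logic=1, Econ=2, Algebra=1, Calculus=2, Physics=3, Biology=4, Chemistry=4, Civics=3, Art=4. Every pair that conflicts lands in different time slots.

4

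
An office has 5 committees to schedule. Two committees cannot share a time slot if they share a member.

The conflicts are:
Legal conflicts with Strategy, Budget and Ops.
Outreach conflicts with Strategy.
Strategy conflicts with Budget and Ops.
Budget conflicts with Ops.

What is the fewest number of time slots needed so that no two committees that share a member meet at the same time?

Legal, Strategy, Budget, Ops pairwise conflict, so at least 4 time slots are needed.
Using 4 time slots: Legal=2, Outreach=2, Strategy=1, Budget=4, Ops=3. Each listed conflict is separated.

4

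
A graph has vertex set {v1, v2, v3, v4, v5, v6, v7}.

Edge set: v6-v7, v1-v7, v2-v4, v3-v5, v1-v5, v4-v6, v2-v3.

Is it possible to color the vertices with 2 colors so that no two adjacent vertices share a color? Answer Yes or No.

No

The cycle v1-v5-v3-v2-v4-v6-v7-v1 has odd length 7, so it cannot be 2-colored; at least 3 colors are needed.
So 2 colors are not enough.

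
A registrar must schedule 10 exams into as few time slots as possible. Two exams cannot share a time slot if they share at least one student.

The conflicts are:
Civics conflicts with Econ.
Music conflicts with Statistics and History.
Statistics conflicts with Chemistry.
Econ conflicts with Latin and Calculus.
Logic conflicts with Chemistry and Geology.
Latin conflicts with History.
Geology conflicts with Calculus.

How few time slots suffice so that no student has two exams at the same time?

The cycle Latin-Econ-Calculus-Geology-Logic-Chemistry-Statistics-Music-History-Latin has odd length 9, so it cannot be 2-colored; at least 3 time slots are needed.
A valid assignment using 3 time slots: Civics=2, Music=2, Statistics=1, Econ=1, Logic=1, Latin=2, Chemistry=2, History=1, Geology=3, Calculus=2. No two conflicting exams share a time slot.

3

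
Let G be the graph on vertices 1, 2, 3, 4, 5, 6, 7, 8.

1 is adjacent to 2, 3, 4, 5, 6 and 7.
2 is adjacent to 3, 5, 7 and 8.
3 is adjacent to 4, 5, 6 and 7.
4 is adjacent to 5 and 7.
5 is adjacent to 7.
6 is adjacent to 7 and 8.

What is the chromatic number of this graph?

5

1, 2, 3, 5, 7 are mutually adjacent (a clique of size 5), so at least 5 colors are needed.
One proper 5-coloring: 1=a, 2=d, 3=c, 4=d, 5=e, 6=d, 7=b, 8=a. No two adjacent vertices share a color.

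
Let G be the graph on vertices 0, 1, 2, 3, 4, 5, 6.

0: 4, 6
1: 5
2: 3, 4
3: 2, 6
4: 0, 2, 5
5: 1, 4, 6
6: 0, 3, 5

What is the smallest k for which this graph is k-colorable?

3

The cycle 6-0-4-2-3-6 has odd length 5, so it cannot be 2-colored; at least 3 colors are needed.
3 colors suffice: color red → {1, 4, 6}; color blue → {0, 3, 5}; color green → {2}. Each edge has distinct colors on its endpoints.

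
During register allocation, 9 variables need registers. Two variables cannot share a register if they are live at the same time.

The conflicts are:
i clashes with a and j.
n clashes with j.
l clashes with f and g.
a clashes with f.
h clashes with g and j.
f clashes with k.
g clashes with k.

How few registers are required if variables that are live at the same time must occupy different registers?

3

The cycle f-a-i-j-h-g-k-f has odd length 7, so it cannot be 2-colored; at least 3 registers are needed.
3 registers suffice: register 1 → {f, g, j}; register 2 → {i, n, l, h, k}; register 3 → {a}. No two conflicting variables share a register.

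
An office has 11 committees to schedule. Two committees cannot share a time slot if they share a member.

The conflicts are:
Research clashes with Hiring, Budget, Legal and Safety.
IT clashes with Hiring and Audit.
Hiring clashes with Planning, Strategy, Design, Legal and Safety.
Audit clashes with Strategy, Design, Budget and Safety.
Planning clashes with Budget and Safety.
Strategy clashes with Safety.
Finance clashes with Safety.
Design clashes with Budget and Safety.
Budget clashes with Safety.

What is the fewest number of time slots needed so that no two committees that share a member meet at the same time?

4

Audit, Design, Budget, Safety all conflict with each other, so at least 4 time slots are needed.
4 time slots suffice: time slot 1 → {IT, Legal, Safety}; time slot 2 → {Hiring, Audit, Finance}; time slot 3 → {Strategy, Budget}; time slot 4 → {Research, Planning, Design}. Each listed conflict is separated.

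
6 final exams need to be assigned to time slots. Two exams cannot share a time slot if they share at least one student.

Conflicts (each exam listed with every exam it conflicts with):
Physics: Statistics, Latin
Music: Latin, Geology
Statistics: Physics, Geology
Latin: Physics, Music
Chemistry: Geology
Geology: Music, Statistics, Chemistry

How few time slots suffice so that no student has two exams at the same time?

The cycle Latin-Physics-Statistics-Geology-Music-Latin has odd length 5, so it cannot be 2-colored; at least 3 time slots are needed.
A valid assignment using 3 time slots: Physics=1, Music=2, Statistics=2, Latin=3, Chemistry=2, Geology=1. Every pair that conflicts lands in different time slots.

3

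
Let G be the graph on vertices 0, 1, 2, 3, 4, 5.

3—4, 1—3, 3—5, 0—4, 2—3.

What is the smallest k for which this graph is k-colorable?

2

3 and 5 are adjacent, so at least 2 colors are needed.
2 colors suffice: 0=a, 1=b, 2=b, 3=a, 4=b, 5=b. Each edge has distinct colors on its endpoints.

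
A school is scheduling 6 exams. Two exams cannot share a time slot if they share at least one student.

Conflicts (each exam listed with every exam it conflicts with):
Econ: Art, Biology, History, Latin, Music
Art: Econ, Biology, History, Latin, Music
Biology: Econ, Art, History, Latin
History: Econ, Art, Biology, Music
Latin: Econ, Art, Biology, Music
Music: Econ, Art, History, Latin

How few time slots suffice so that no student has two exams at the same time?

Econ, Art, History, Music pairwise conflict, so at least 4 time slots are needed.
A valid assignment using 4 time slots: Econ=1, Art=2, Biology=4, History=3, Latin=3, Music=4. Every pair that conflicts lands in different time slots.

4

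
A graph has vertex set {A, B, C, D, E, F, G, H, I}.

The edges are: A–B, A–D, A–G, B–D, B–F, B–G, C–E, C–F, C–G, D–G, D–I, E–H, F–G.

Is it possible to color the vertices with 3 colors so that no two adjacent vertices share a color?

No

A, B, D, G are mutually adjacent (a clique of size 4), so at least 4 colors are needed.
So 3 colors are not enough.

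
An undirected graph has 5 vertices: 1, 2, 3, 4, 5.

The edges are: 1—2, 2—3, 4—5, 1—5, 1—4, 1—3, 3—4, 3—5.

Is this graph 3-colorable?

1, 3, 4, 5 are mutually adjacent (a clique of size 4), so at least 4 colors are needed.
So 3 colors are not enough.

No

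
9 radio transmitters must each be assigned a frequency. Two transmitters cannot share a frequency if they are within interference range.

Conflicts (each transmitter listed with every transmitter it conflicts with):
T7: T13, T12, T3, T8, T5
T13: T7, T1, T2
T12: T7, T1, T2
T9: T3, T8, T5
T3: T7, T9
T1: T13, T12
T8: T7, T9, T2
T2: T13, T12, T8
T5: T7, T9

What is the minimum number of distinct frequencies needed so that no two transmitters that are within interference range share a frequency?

T7 and T5 conflict, so at least 2 frequencies are needed.
2 frequencies suffice: frequency 1 → {T7, T9, T1, T2}; frequency 2 → {T13, T12, T3, T8, T5}. Each listed conflict is separated.

2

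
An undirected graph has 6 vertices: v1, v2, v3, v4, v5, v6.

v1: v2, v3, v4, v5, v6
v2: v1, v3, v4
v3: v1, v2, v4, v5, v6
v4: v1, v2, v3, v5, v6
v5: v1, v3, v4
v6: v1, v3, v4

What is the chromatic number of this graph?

v1, v2, v3, v4 are pairwise adjacent (a clique of size 4), so at least 4 colors are needed.
A valid assignment using 4 colors: v1=1, v2=4, v3=2, v4=3, v5=4, v6=4. No two adjacent vertices share a color.

4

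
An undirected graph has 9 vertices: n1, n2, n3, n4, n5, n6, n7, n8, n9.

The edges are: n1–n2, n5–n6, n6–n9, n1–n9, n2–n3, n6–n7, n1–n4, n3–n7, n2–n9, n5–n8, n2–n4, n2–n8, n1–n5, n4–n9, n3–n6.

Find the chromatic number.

4

n1, n2, n4, n9 are pairwise adjacent (a clique of size 4), so at least 4 colors are needed.
4 colors suffice: color red → {n2, n6}; color blue → {n3, n5, n9}; color green → {n1, n7, n8}; color yellow → {n4}. No two adjacent vertices share a color.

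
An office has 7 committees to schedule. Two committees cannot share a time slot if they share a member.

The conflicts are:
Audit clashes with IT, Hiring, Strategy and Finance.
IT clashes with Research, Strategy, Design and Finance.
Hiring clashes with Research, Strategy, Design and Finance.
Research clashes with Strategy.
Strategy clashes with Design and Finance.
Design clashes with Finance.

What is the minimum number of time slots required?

Hiring, Strategy, Design, Finance pairwise conflict, so at least 4 time slots are needed.
A valid assignment using 4 time slots: Audit=4, IT=2, Hiring=2, Research=3, Strategy=1, Design=4, Finance=3. Each listed conflict is separated.

4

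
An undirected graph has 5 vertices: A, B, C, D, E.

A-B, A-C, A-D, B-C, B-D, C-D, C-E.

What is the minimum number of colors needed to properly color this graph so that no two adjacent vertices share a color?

4

A, B, C, D form a clique, so at least 4 colors are needed.
4 colors suffice: color red → {C}; color blue → {A, E}; color green → {D}; color yellow → {B}. No two adjacent vertices share a color.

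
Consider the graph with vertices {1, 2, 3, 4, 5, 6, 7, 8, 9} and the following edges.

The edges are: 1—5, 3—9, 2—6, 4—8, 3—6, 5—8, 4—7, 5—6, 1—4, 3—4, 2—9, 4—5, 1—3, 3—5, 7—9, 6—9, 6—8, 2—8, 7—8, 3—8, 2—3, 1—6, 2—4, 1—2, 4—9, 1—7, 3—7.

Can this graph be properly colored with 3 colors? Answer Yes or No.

1, 3, 4, 5 are mutually adjacent (a clique of size 4), so at least 4 colors are needed.
So 3 colors are not enough.

No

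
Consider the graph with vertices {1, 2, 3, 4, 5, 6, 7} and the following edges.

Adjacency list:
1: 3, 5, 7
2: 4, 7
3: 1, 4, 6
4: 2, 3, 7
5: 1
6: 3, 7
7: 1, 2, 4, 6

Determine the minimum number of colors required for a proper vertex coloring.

2, 4, 7 are pairwise adjacent, so at least 3 colors are needed.
3 colors suffice: color red → {3, 5, 7}; color blue → {1, 4, 6}; color green → {2}. Every edge joins two different colors.

3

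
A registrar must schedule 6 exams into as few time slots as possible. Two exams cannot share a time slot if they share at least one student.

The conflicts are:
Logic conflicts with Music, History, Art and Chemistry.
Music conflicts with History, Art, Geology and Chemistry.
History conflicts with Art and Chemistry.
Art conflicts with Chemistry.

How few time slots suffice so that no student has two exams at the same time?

5

Logic, Music, History, Art, Chemistry all conflict with each other, so at least 5 time slots are needed.
A valid assignment using 5 time slots: Logic=5, Music=1, History=2, Art=3, Geology=2, Chemistry=4. Each listed conflict is separated.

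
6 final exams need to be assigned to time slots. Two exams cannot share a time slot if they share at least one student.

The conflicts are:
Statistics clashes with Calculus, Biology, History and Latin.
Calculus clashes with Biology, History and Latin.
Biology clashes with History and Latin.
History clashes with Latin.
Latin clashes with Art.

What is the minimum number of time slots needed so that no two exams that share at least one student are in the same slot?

Statistics, Calculus, Biology, History, Latin all conflict with each other, so at least 5 time slots are needed.
5 time slots suffice: time slot 1 → {Latin}; time slot 2 → {History, Art}; time slot 3 → {Biology}; time slot 4 → {Statistics}; time slot 5 → {Calculus}. Each listed conflict is separated.

5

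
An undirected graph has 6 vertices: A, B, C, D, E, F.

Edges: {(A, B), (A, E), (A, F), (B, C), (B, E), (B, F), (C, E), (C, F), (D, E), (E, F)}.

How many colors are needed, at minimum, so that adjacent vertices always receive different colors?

4

B, C, E, F form a clique, so at least 4 colors are needed.
4 colors suffice: color 1 → {E}; color 2 → {D, F}; color 3 → {B}; color 4 → {A, C}. Each edge has distinct colors on its endpoints.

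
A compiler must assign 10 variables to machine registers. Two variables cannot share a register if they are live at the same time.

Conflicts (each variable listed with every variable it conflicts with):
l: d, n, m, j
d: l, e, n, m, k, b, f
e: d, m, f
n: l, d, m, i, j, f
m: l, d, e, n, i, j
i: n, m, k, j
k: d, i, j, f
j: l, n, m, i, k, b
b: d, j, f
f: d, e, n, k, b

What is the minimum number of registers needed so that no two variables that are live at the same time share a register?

4

l, n, m, j are mutually in conflict, so at least 4 registers are needed.
4 registers suffice: l=4, d=1, e=2, n=2, m=3, i=4, k=2, j=1, b=2, f=3. Every pair that conflicts lands in different registers.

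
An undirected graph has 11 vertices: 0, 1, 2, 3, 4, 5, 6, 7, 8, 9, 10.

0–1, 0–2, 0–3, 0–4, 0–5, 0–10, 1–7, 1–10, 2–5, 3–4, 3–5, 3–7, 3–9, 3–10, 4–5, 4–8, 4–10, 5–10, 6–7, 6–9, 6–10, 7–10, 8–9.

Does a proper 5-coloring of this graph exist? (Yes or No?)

The chromatic number is 5. 0, 3, 4, 5, 10 form a clique, so at least 5 colors are needed.
5 colors suffice: color a → {2, 9, 10}; color b → {0, 7, 8}; color c → {1, 3, 6}; color d → {4}; color e → {5}.
That is already a proper 5-coloring.

Yes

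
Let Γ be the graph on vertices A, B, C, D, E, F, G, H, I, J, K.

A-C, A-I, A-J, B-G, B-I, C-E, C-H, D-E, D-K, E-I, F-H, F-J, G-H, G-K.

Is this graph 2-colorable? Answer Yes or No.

No

The cycle J-A-C-H-F-J has odd length 5, so it cannot be 2-colored; at least 3 colors are needed.
So 2 colors are not enough.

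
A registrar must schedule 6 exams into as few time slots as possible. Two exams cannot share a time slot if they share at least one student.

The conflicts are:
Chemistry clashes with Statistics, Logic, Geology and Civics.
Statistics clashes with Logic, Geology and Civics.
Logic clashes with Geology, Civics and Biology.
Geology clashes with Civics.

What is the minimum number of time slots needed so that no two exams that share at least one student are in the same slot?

Chemistry, Statistics, Logic, Geology, Civics all conflict with each other, so at least 5 time slots are needed.
5 time slots suffice: time slot 1 → {Logic}; time slot 2 → {Statistics, Biology}; time slot 3 → {Geology}; time slot 4 → {Chemistry}; time slot 5 → {Civics}. No two conflicting exams share a time slot.

5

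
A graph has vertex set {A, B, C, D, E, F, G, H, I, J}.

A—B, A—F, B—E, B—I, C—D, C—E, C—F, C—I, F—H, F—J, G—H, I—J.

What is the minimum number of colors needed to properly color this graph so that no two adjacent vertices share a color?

3

The cycle C-I-B-A-F-C has odd length 5, so it cannot be 2-colored; at least 3 colors are needed.
One proper 3-coloring: A=green, B=red, C=red, D=blue, E=blue, F=blue, G=blue, H=red, I=blue, J=red. Every edge joins two different colors.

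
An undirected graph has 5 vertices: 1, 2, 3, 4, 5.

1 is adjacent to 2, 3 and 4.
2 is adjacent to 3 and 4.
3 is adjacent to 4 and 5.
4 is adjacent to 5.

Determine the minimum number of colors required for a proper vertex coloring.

4

1, 2, 3, 4 are mutually adjacent (a clique of size 4), so at least 4 colors are needed.
One proper 4-coloring: 1=green, 2=yellow, 3=red, 4=blue, 5=green. Each edge has distinct colors on its endpoints.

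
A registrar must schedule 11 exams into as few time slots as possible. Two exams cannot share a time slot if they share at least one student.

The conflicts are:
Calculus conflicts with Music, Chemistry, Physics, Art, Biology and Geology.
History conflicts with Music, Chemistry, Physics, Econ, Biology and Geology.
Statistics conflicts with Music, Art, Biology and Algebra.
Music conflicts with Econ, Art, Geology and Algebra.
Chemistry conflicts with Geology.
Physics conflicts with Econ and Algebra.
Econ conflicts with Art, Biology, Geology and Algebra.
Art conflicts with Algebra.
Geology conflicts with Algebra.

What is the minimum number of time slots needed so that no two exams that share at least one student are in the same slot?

Music, Econ, Art, Algebra all conflict with each other, so at least 4 time slots are needed.
4 time slots suffice: time slot 1 → {Calculus, Statistics, Econ}; time slot 2 → {Music, Chemistry, Physics, Biology}; time slot 3 → {History, Algebra}; time slot 4 → {Art, Geology}. No two conflicting exams share a time slot.

4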